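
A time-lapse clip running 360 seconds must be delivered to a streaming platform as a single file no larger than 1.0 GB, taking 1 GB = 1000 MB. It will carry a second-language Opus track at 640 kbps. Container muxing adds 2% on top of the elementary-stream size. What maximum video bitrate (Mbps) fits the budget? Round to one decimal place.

21.1 Mbps

Budget: 1.0 GB = 8000.0 Mb.
Stream payload after overhead: 8000.0 / 1.02 = 7843.1 Mb.
Total bitrate budget: 7843.1 Mb / 360 s = 21.786 Mbps.
Audio: 640 kbps = 0.640 Mbps.
Video: 21.786 − 0.640 = 21.146 Mbps.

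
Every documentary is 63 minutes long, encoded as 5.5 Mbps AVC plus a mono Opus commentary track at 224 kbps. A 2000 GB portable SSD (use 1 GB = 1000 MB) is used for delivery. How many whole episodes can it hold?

63 min = 3780 s
Audio: 224 kbps = 0.224 Mbps.
Total bitrate: 5.724 Mbps.
Per item: 5.724 Mbps × 3780 s = 21,637 Mb = 2,705 MB.
Capacity: 2000 GB = 16,000,000 Mb; 739.48 items → 739 complete.

739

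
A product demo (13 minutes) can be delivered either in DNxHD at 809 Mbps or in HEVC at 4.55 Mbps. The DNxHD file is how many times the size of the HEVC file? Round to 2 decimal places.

13 min = 780 s
DNxHD: 809.000 Mbps × 780 s = 631020.0 Mb = 73.460 GiB.
HEVC: 4.550 Mbps × 780 s = 3549.0 Mb = 0.413 GiB.
Ratio: 73.460 / 0.413 = 177.802.

177.80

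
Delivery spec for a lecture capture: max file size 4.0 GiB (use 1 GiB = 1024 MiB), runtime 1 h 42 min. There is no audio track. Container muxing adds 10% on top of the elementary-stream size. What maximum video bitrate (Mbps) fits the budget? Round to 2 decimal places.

Budget: 4.0 GiB = 34359.7 Mb.
Stream payload after overhead: 34359.7 / 1.10 = 31236.1 Mb.
1 h 42 min = 102 min = 6120 s
Total bitrate budget: 31236.1 Mb / 6120 s = 5.104 Mbps.

5.10 Mbps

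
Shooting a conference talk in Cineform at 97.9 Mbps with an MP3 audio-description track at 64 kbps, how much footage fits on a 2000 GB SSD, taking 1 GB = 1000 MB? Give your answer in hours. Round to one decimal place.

Audio: 64 kbps = 0.064 Mbps.
Total bitrate: 97.9 + 0.064 = 97.964 Mbps.
Capacity: 2000 GB = 16,000,000 Mb.
Recording time: 16,000,000 / 97.964 = 163,325 s ≈ 45.4 hours.

45.4 hours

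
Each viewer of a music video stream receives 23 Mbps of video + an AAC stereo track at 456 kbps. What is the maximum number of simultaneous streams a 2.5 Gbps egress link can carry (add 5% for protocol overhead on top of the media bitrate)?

Audio: 456 kbps = 0.456 Mbps.
Per-viewer media rate: 23.456 Mbps.
On the wire with 5% overhead: 24.629 Mbps.
2.5 Gbps = 2,500 Mbps; 2,500 / 24.629 = 101.51 → 101 viewers.

101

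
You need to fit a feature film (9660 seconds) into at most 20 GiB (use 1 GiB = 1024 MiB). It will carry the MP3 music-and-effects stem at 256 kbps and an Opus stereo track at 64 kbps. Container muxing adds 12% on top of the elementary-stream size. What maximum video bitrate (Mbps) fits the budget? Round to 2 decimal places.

Budget: 20 GiB = 171798.7 Mb.
Stream payload after overhead: 171798.7 / 1.12 = 153391.7 Mb.
Total bitrate budget: 153391.7 Mb / 9660 s = 15.879 Mbps.
Audio total: 256 + 64 = 320 kbps = 0.320 Mbps.
Video: 15.879 − 0.320 = 15.559 Mbps.

15.56 Mbps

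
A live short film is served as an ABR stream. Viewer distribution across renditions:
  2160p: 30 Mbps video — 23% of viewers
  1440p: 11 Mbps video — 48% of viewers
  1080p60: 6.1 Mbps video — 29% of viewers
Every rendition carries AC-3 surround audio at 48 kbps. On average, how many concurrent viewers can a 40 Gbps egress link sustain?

Audio: 48 kbps = 0.048 Mbps.
Average per-viewer bitrate: 0.23×30.048 + 0.48×11.048 + 0.29×6.148 = 13.997 Mbps.
40 Gbps = 40,000 Mbps; 40,000 / 13.997 = 2857.76 → 2857.

2857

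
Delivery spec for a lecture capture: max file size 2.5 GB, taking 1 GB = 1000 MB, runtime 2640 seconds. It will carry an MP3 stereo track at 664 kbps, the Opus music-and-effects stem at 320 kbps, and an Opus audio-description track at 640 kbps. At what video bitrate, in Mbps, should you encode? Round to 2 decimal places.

Budget: 2.5 GB = 20000.0 Mb.
Total bitrate budget: 20000.0 Mb / 2640 s = 7.576 Mbps.
Audio total: 664 + 320 + 640 = 1624 kbps = 1.624 Mbps.
Video: 7.576 − 1.624 = 5.952 Mbps.

5.95 Mbps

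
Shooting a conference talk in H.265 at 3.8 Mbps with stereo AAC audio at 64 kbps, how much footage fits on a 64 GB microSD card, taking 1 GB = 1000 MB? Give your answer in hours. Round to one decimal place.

Audio: 64 kbps = 0.064 Mbps.
Total bitrate: 3.8 + 0.064 = 3.864 Mbps.
Capacity: 64 GB = 512,000 Mb.
Recording time: 512,000 / 3.864 = 132,505 s ≈ 36.8 hours.

36.8 hours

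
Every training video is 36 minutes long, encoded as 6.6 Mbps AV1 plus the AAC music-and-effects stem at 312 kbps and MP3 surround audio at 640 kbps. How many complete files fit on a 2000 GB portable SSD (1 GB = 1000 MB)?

980

36 min = 2160 s
Audio total: 312 + 640 = 952 kbps = 0.952 Mbps.
Total bitrate: 7.552 Mbps.
Per item: 7.552 Mbps × 2160 s = 16,312 Mb = 2,039 MB.
Capacity: 2000 GB = 16,000,000 Mb; 980.85 items → 980 complete.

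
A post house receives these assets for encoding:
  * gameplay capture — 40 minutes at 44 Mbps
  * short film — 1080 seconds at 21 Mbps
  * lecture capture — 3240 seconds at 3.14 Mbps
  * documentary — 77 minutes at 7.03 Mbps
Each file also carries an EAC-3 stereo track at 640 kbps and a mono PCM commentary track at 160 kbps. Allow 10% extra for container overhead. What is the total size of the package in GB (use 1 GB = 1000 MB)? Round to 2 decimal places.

Audio total: 640 + 160 = 800 kbps = 0.800 Mbps.
gameplay capture: 44.800 Mbps × 2400 s × 1.10 = 118272.0 Mb
short film: 21.800 Mbps × 1080 s × 1.10 = 25898.4 Mb
lecture capture: 3.940 Mbps × 3240 s × 1.10 = 14042.2 Mb
documentary: 7.830 Mbps × 4620 s × 1.10 = 39792.1 Mb
Total: 198004.6 Mb = 24750.6 MB.
= 24.75 GB.

24.75 GB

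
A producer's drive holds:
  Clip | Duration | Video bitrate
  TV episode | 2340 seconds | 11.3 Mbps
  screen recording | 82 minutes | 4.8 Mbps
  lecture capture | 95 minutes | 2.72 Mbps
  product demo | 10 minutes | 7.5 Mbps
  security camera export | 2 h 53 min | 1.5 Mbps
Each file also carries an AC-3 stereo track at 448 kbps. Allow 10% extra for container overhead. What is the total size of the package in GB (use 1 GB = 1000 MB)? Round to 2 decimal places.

Audio: 448 kbps = 0.448 Mbps.
TV episode: 11.748 Mbps × 2340 s × 1.10 = 30239.4 Mb
screen recording: 5.248 Mbps × 4920 s × 1.10 = 28402.2 Mb
lecture capture: 3.168 Mbps × 5700 s × 1.10 = 19863.4 Mb
product demo: 7.948 Mbps × 600 s × 1.10 = 5245.7 Mb
security camera export: 1.948 Mbps × 10380 s × 1.10 = 22242.3 Mb
Total: 105992.8 Mb = 13249.1 MB.
= 13.25 GB.

13.25 GB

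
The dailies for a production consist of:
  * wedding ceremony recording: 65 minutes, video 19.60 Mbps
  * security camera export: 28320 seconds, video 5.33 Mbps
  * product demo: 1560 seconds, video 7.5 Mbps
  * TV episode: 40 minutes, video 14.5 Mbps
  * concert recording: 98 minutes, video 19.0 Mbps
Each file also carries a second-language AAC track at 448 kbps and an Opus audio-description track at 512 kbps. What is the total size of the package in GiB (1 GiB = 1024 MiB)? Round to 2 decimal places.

49.59 GiB

Audio total: 448 + 512 = 960 kbps = 0.960 Mbps.
wedding ceremony recording: 20.560 Mbps × 3900 s = 80184.0 Mb
security camera export: 6.290 Mbps × 28320 s = 178132.8 Mb
product demo: 8.460 Mbps × 1560 s = 13197.6 Mb
TV episode: 15.460 Mbps × 2400 s = 37104.0 Mb
concert recording: 19.960 Mbps × 5880 s = 117364.8 Mb
Total: 425983.2 Mb = 53247.9 MB.
= 49.59 GiB.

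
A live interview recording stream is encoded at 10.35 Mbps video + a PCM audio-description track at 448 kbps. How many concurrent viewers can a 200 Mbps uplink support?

18

Audio: 448 kbps = 0.448 Mbps.
Per-viewer media rate: 10.798 Mbps.
200 Mbps = 200.0 Mbps; 200.0 / 10.798 = 18.52 → 18 viewers.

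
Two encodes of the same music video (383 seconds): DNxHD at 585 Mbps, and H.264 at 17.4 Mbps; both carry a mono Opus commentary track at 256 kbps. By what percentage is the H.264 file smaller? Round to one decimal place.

Audio: 256 kbps = 0.256 Mbps.
DNxHD: 585.256 Mbps × 383 s = 224153.0 Mb = 28.019 GB.
H.264: 17.656 Mbps × 383 s = 6762.2 Mb = 0.845 GB.
Reduction: (1 − 0.845/28.019) × 100 = 96.98%.

97.0%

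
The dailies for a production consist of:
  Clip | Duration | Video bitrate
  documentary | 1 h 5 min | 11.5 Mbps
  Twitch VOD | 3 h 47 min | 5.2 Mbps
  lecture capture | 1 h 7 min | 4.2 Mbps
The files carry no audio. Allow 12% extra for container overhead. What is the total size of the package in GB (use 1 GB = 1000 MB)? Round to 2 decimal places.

documentary: 11.500 Mbps × 3900 s × 1.12 = 50232.0 Mb
Twitch VOD: 5.200 Mbps × 13620 s × 1.12 = 79322.9 Mb
lecture capture: 4.200 Mbps × 4020 s × 1.12 = 18910.1 Mb
Total: 148465.0 Mb = 18558.1 MB.
= 18.56 GB.

18.56 GB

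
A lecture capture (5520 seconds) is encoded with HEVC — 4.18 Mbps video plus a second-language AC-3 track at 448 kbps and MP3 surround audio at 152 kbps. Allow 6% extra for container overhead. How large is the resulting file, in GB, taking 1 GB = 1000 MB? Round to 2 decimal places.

Audio total: 448 + 152 = 600 kbps = 0.600 Mbps.
Total bitrate: 4.18 + 0.600 = 4.780 Mbps.
Stream data: 4.780 Mbps × 5520 s = 26385.6 Mb.
With 6% container overhead: ×1.06.
27,969 Mb ÷ 8 = 3,496 MB → 3.496 GB.

3.50 GB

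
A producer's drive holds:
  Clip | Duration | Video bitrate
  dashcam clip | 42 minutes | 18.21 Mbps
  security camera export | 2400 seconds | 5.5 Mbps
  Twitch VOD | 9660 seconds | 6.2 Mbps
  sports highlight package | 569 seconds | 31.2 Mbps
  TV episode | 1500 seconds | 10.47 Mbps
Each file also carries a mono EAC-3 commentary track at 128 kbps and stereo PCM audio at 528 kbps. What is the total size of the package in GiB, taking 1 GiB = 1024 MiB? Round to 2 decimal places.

Audio total: 128 + 528 = 656 kbps = 0.656 Mbps.
dashcam clip: 18.866 Mbps × 2520 s = 47542.3 Mb
security camera export: 6.156 Mbps × 2400 s = 14774.4 Mb
Twitch VOD: 6.856 Mbps × 9660 s = 66229.0 Mb
sports highlight package: 31.856 Mbps × 569 s = 18126.1 Mb
TV episode: 11.126 Mbps × 1500 s = 16689.0 Mb
Total: 163360.7 Mb = 20420.1 MB.
= 19.02 GiB.

19.02 GiB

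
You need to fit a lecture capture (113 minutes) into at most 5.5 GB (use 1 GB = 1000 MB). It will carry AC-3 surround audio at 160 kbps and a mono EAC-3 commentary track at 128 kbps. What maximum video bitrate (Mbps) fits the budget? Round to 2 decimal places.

Budget: 5.5 GB = 44000.0 Mb.
113 min = 6780 s
Total bitrate budget: 44000.0 Mb / 6780 s = 6.490 Mbps.
Audio total: 160 + 128 = 288 kbps = 0.288 Mbps.
Video: 6.490 − 0.288 = 6.202 Mbps.

6.20 Mbps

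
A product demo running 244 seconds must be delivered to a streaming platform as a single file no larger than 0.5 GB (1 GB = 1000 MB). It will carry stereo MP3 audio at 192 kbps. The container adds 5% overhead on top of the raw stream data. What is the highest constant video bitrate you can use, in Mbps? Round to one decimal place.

15.4 Mbps

Budget: 0.5 GB = 4000.0 Mb.
Stream payload after overhead: 4000.0 / 1.05 = 3809.5 Mb.
Total bitrate budget: 3809.5 Mb / 244 s = 15.613 Mbps.
Audio: 192 kbps = 0.192 Mbps.
Video: 15.613 − 0.192 = 15.421 Mbps.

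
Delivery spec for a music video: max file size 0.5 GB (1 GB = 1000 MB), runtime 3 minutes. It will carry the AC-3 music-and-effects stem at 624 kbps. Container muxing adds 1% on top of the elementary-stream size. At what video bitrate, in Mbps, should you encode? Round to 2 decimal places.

21.38 Mbps

Budget: 0.5 GB = 4000.0 Mb.
Stream payload after overhead: 4000.0 / 1.01 = 3960.4 Mb.
3 min = 180 s
Total bitrate budget: 3960.4 Mb / 180 s = 22.002 Mbps.
Audio: 624 kbps = 0.624 Mbps.
Video: 22.002 − 0.624 = 21.378 Mbps.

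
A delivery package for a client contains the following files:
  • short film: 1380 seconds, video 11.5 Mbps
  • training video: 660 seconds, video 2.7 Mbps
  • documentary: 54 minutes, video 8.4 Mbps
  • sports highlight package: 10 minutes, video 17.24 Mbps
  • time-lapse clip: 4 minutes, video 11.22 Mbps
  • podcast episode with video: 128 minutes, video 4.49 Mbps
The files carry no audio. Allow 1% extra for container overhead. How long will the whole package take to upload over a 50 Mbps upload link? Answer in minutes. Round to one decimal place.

31.1 minutes

short film: 11.500 Mbps × 1380 s × 1.01 = 16028.7 Mb
training video: 2.700 Mbps × 660 s × 1.01 = 1799.8 Mb
documentary: 8.400 Mbps × 3240 s × 1.01 = 27488.2 Mb
sports highlight package: 17.240 Mbps × 600 s × 1.01 = 10447.4 Mb
time-lapse clip: 11.220 Mbps × 240 s × 1.01 = 2719.7 Mb
podcast episode with video: 4.490 Mbps × 7680 s × 1.01 = 34828.0 Mb
Total: 93311.9 Mb = 11664.0 MB.
At 50 Mbps: 93311.9 / 50 = 1866 s ≈ 31.1 minutes.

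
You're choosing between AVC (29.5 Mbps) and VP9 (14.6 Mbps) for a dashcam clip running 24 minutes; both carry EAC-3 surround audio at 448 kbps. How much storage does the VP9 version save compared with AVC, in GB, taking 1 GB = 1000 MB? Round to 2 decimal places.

2.68 GB

24 min = 1440 s
Audio: 448 kbps = 0.448 Mbps.
AVC: 29.948 Mbps × 1440 s = 43125.1 Mb = 5.391 GB.
VP9: 15.048 Mbps × 1440 s = 21669.1 Mb = 2.709 GB.
Saving: 5.391 − 2.709 = 2.682 GB.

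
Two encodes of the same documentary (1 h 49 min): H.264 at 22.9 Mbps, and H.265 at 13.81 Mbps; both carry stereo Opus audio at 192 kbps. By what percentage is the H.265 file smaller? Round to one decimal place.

39.4%

1 h 49 min = 109 min = 6540 s
Audio: 192 kbps = 0.192 Mbps.
H.264: 23.092 Mbps × 6540 s = 151021.7 Mb = 18.878 GB.
H.265: 14.002 Mbps × 6540 s = 91573.1 Mb = 11.447 GB.
Reduction: (1 − 11.447/18.878) × 100 = 39.36%.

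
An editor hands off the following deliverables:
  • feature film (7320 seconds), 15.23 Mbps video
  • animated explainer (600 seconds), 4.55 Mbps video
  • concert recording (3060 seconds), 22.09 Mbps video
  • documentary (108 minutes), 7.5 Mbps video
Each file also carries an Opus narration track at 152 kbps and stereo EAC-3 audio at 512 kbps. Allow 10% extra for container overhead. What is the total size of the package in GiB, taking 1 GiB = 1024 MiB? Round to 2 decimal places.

Audio total: 152 + 512 = 664 kbps = 0.664 Mbps.
feature film: 15.894 Mbps × 7320 s × 1.10 = 127978.5 Mb
animated explainer: 5.214 Mbps × 600 s × 1.10 = 3441.2 Mb
concert recording: 22.754 Mbps × 3060 s × 1.10 = 76590.0 Mb
documentary: 8.164 Mbps × 6480 s × 1.10 = 58193.0 Mb
Total: 266202.7 Mb = 33275.3 MB.
= 30.99 GiB.

30.99 GiB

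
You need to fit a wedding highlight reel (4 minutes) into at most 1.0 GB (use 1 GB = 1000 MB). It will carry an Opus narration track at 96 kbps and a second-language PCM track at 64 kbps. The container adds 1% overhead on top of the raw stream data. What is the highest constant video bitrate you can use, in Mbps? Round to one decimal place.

32.8 Mbps

Budget: 1.0 GB = 8000.0 Mb.
Stream payload after overhead: 8000.0 / 1.01 = 7920.8 Mb.
4 min = 240 s
Total bitrate budget: 7920.8 Mb / 240 s = 33.003 Mbps.
Audio total: 96 + 64 = 160 kbps = 0.160 Mbps.
Video: 33.003 − 0.160 = 32.843 Mbps.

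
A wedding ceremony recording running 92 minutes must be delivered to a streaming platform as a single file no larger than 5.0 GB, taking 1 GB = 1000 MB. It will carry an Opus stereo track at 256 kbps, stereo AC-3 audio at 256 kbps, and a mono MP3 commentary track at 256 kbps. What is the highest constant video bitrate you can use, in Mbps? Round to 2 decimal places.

6.48 Mbps

Budget: 5.0 GB = 40000.0 Mb.
92 min = 5520 s
Total bitrate budget: 40000.0 Mb / 5520 s = 7.246 Mbps.
Audio total: 256 + 256 + 256 = 768 kbps = 0.768 Mbps.
Video: 7.246 − 0.768 = 6.478 Mbps.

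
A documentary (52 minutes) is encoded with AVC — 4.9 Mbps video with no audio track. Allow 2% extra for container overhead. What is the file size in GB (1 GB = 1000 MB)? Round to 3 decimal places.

1.949 GB

52 min = 3120 s
Total bitrate: 4.9 Mbps.
Stream data: 4.900 Mbps × 3120 s = 15288.0 Mb.
With 2% container overhead: ×1.02.
15,594 Mb ÷ 8 = 1,949 MB → 1.949 GB.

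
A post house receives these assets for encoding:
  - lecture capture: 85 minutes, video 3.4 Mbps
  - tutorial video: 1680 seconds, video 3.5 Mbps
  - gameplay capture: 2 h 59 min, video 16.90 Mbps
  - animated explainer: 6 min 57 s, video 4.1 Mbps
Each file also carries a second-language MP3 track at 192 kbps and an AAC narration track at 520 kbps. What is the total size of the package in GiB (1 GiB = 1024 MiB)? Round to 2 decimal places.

Audio total: 192 + 520 = 712 kbps = 0.712 Mbps.
lecture capture: 4.112 Mbps × 5100 s = 20971.2 Mb
tutorial video: 4.212 Mbps × 1680 s = 7076.2 Mb
gameplay capture: 17.612 Mbps × 10740 s = 189152.9 Mb
animated explainer: 4.812 Mbps × 417 s = 2006.6 Mb
Total: 219206.8 Mb = 27400.9 MB.
= 25.52 GiB.

25.52 GiB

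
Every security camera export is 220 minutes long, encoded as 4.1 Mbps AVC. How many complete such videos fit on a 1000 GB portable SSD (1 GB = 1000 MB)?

147

220 min = 13200 s
Per item: 4.100 Mbps × 13200 s = 54,120 Mb = 6,765 MB.
Capacity: 1000 GB = 8,000,000 Mb; 147.82 items → 147 complete.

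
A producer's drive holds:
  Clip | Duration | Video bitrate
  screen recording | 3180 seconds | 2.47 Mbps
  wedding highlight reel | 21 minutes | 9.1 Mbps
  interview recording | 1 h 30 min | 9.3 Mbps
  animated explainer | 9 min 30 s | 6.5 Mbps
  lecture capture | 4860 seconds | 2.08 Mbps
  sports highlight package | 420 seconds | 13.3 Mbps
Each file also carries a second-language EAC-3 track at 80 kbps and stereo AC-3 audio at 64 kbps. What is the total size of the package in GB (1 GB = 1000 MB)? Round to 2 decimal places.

11.40 GB

Audio total: 80 + 64 = 144 kbps = 0.144 Mbps.
screen recording: 2.614 Mbps × 3180 s = 8312.5 Mb
wedding highlight reel: 9.244 Mbps × 1260 s = 11647.4 Mb
interview recording: 9.444 Mbps × 5400 s = 50997.6 Mb
animated explainer: 6.644 Mbps × 570 s = 3787.1 Mb
lecture capture: 2.224 Mbps × 4860 s = 10808.6 Mb
sports highlight package: 13.444 Mbps × 420 s = 5646.5 Mb
Total: 91199.8 Mb = 11400.0 MB.
= 11.40 GB.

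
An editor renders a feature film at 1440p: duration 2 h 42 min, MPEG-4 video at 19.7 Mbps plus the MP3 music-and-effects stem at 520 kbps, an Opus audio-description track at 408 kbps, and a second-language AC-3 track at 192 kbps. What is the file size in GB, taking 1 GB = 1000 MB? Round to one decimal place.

2 h 42 min = 162 min = 9720 s
Audio total: 520 + 408 + 192 = 1120 kbps = 1.120 Mbps.
Total bitrate: 19.7 + 1.120 = 20.820 Mbps.
Stream data: 20.820 Mbps × 9720 s = 202370.4 Mb.
202,370 Mb ÷ 8 = 25,296 MB → 25.30 GB.

25.3 GB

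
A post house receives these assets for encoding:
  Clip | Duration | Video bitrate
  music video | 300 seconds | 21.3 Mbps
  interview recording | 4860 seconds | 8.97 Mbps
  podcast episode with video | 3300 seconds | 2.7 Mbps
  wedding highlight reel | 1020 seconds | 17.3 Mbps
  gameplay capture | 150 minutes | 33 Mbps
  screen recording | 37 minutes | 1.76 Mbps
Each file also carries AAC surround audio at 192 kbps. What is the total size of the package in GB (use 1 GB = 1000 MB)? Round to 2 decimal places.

Audio: 192 kbps = 0.192 Mbps.
music video: 21.492 Mbps × 300 s = 6447.6 Mb
interview recording: 9.162 Mbps × 4860 s = 44527.3 Mb
podcast episode with video: 2.892 Mbps × 3300 s = 9543.6 Mb
wedding highlight reel: 17.492 Mbps × 1020 s = 17841.8 Mb
gameplay capture: 33.192 Mbps × 9000 s = 298728.0 Mb
screen recording: 1.952 Mbps × 2220 s = 4333.4 Mb
Total: 381421.8 Mb = 47677.7 MB.
= 47.68 GB.

47.68 GB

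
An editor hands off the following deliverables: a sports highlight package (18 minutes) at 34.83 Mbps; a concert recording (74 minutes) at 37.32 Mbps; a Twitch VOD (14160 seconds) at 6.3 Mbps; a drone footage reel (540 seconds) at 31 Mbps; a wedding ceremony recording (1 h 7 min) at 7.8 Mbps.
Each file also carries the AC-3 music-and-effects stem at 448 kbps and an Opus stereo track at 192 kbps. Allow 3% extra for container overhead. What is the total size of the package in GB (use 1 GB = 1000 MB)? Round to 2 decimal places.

45.85 GB

Audio total: 448 + 192 = 640 kbps = 0.640 Mbps.
sports highlight package: 35.470 Mbps × 1080 s × 1.03 = 39456.8 Mb
concert recording: 37.960 Mbps × 4440 s × 1.03 = 173598.7 Mb
Twitch VOD: 6.940 Mbps × 14160 s × 1.03 = 101218.5 Mb
drone footage reel: 31.640 Mbps × 540 s × 1.03 = 17598.2 Mb
wedding ceremony recording: 8.440 Mbps × 4020 s × 1.03 = 34946.7 Mb
Total: 366818.8 Mb = 45852.4 MB.
= 45.85 GB.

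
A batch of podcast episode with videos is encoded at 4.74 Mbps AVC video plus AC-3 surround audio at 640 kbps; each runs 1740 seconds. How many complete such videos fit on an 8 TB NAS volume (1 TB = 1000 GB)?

6836

Audio: 640 kbps = 0.640 Mbps.
Total bitrate: 5.380 Mbps.
Per item: 5.380 Mbps × 1740 s = 9,361 Mb = 1,170 MB.
Capacity: 8 TB = 64,000,000 Mb; 6836.73 items → 6836 complete.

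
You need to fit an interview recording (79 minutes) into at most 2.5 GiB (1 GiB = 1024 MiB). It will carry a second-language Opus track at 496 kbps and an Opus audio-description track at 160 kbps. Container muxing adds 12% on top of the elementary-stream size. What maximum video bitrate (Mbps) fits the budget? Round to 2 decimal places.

Budget: 2.5 GiB = 21474.8 Mb.
Stream payload after overhead: 21474.8 / 1.12 = 19174.0 Mb.
79 min = 4740 s
Total bitrate budget: 19174.0 Mb / 4740 s = 4.045 Mbps.
Audio total: 496 + 160 = 656 kbps = 0.656 Mbps.
Video: 4.045 − 0.656 = 3.389 Mbps.

3.39 Mbps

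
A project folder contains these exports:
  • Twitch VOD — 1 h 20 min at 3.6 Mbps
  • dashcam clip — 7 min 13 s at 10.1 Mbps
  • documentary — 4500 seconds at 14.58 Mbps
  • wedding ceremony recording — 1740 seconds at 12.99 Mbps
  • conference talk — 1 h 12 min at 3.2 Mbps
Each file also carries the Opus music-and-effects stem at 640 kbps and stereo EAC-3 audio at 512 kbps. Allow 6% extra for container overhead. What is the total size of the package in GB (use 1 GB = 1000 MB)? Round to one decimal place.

18.8 GB

Audio total: 640 + 512 = 1152 kbps = 1.152 Mbps.
Twitch VOD: 4.752 Mbps × 4800 s × 1.06 = 24178.2 Mb
dashcam clip: 11.252 Mbps × 433 s × 1.06 = 5164.4 Mb
documentary: 15.732 Mbps × 4500 s × 1.06 = 75041.6 Mb
wedding ceremony recording: 14.142 Mbps × 1740 s × 1.06 = 26083.5 Mb
conference talk: 4.352 Mbps × 4320 s × 1.06 = 19928.7 Mb
Total: 150396.4 Mb = 18799.6 MB.
= 18.80 GB.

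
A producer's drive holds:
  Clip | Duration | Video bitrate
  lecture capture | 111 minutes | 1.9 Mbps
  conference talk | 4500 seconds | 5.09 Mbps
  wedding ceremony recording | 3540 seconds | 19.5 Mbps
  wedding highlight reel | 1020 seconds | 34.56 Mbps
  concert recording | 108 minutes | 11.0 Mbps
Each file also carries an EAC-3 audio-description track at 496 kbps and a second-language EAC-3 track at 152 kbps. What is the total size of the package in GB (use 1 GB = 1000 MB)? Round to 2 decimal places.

Audio total: 496 + 152 = 648 kbps = 0.648 Mbps.
lecture capture: 2.548 Mbps × 6660 s = 16969.7 Mb
conference talk: 5.738 Mbps × 4500 s = 25821.0 Mb
wedding ceremony recording: 20.148 Mbps × 3540 s = 71323.9 Mb
wedding highlight reel: 35.208 Mbps × 1020 s = 35912.2 Mb
concert recording: 11.648 Mbps × 6480 s = 75479.0 Mb
Total: 225505.8 Mb = 28188.2 MB.
= 28.19 GB.

28.19 GB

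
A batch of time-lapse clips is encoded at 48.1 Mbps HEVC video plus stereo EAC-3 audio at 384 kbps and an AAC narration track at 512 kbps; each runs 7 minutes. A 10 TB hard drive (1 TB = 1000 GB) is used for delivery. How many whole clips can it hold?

3887

7 min = 420 s
Audio total: 384 + 512 = 896 kbps = 0.896 Mbps.
Total bitrate: 48.996 Mbps.
Per item: 48.996 Mbps × 420 s = 20,578 Mb = 2,572 MB.
Capacity: 10 TB = 80,000,000 Mb; 3887.59 items → 3887 complete.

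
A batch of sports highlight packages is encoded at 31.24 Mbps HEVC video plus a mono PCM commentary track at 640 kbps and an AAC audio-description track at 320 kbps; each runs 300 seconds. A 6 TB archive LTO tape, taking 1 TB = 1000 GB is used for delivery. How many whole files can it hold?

Audio total: 640 + 320 = 960 kbps = 0.960 Mbps.
Total bitrate: 32.200 Mbps.
Per item: 32.200 Mbps × 300 s = 9,660 Mb = 1,208 MB.
Capacity: 6 TB = 48,000,000 Mb; 4968.94 items → 4968 complete.

4968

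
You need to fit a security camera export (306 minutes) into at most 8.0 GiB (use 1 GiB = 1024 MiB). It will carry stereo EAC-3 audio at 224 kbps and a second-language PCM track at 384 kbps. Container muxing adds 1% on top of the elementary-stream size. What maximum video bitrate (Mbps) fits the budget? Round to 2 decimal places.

3.10 Mbps

Budget: 8.0 GiB = 68719.5 Mb.
Stream payload after overhead: 68719.5 / 1.01 = 68039.1 Mb.
306 min = 18360 s
Total bitrate budget: 68039.1 Mb / 18360 s = 3.706 Mbps.
Audio total: 224 + 384 = 608 kbps = 0.608 Mbps.
Video: 3.706 − 0.608 = 3.098 Mbps.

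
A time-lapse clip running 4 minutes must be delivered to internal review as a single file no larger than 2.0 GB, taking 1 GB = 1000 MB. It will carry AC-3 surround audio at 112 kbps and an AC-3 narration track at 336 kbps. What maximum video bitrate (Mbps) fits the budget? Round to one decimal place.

Budget: 2.0 GB = 16000.0 Mb.
4 min = 240 s
Total bitrate budget: 16000.0 Mb / 240 s = 66.667 Mbps.
Audio total: 112 + 336 = 448 kbps = 0.448 Mbps.
Video: 66.667 − 0.448 = 66.219 Mbps.

66.2 Mbps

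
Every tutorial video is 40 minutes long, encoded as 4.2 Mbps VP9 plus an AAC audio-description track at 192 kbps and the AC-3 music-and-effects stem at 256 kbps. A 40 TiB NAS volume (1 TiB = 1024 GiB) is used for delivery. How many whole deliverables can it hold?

40 min = 2400 s
Audio total: 192 + 256 = 448 kbps = 0.448 Mbps.
Total bitrate: 4.648 Mbps.
Per item: 4.648 Mbps × 2400 s = 11,155 Mb = 1,394 MB.
Capacity: 40 TiB = 351,843,721 Mb; 31540.78 items → 31540 complete.

31540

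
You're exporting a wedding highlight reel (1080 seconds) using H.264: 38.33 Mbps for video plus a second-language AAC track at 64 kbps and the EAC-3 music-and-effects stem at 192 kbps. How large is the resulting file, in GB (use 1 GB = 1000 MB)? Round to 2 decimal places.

Audio total: 64 + 192 = 256 kbps = 0.256 Mbps.
Total bitrate: 38.33 + 0.256 = 38.586 Mbps.
Stream data: 38.586 Mbps × 1080 s = 41672.9 Mb.
41,673 Mb ÷ 8 = 5,209 MB → 5.209 GB.

5.21 GB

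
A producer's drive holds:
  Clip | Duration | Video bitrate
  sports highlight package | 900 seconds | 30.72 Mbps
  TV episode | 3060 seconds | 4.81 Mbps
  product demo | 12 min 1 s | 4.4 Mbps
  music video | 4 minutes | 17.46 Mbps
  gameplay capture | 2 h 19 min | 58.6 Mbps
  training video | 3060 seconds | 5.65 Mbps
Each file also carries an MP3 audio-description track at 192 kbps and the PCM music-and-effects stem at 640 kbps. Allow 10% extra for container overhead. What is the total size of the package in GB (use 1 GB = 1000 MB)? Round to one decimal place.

78.3 GB

Audio total: 192 + 640 = 832 kbps = 0.832 Mbps.
sports highlight package: 31.552 Mbps × 900 s × 1.10 = 31236.5 Mb
TV episode: 5.642 Mbps × 3060 s × 1.10 = 18991.0 Mb
product demo: 5.232 Mbps × 721 s × 1.10 = 4149.5 Mb
music video: 18.292 Mbps × 240 s × 1.10 = 4829.1 Mb
gameplay capture: 59.432 Mbps × 8340 s × 1.10 = 545229.2 Mb
training video: 6.482 Mbps × 3060 s × 1.10 = 21818.4 Mb
Total: 626253.6 Mb = 78281.7 MB.
= 78.28 GB.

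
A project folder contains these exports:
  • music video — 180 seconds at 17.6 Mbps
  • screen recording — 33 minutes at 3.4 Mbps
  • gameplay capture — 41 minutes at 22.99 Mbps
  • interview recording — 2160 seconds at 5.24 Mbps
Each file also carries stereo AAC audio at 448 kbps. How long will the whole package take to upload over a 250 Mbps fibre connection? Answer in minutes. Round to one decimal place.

Audio: 448 kbps = 0.448 Mbps.
music video: 18.048 Mbps × 180 s = 3248.6 Mb
screen recording: 3.848 Mbps × 1980 s = 7619.0 Mb
gameplay capture: 23.438 Mbps × 2460 s = 57657.5 Mb
interview recording: 5.688 Mbps × 2160 s = 12286.1 Mb
Total: 80811.2 Mb = 10101.4 MB.
At 250 Mbps: 80811.2 / 250 = 323 s ≈ 5.39 minutes.

5.4 minutes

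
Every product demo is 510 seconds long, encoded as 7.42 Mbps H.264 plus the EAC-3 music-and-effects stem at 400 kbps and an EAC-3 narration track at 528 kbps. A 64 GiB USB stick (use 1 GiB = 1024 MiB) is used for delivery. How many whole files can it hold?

129

Audio total: 400 + 528 = 928 kbps = 0.928 Mbps.
Total bitrate: 8.348 Mbps.
Per item: 8.348 Mbps × 510 s = 4,257 Mb = 532.2 MB.
Capacity: 64 GiB = 549,756 Mb; 129.13 items → 129 complete.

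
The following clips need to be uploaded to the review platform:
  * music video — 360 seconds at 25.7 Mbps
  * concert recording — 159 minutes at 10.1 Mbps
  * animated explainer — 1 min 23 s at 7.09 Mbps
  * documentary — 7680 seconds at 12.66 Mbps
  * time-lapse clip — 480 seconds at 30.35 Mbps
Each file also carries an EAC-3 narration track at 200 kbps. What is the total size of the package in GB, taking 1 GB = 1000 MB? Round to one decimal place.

27.7 GB

Audio: 200 kbps = 0.200 Mbps.
music video: 25.900 Mbps × 360 s = 9324.0 Mb
concert recording: 10.300 Mbps × 9540 s = 98262.0 Mb
animated explainer: 7.290 Mbps × 83 s = 605.1 Mb
documentary: 12.860 Mbps × 7680 s = 98764.8 Mb
time-lapse clip: 30.550 Mbps × 480 s = 14664.0 Mb
Total: 221619.9 Mb = 27702.5 MB.
= 27.70 GB.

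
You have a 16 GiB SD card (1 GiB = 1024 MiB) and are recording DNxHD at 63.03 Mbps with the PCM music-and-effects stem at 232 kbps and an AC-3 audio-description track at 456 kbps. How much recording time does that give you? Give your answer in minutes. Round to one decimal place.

35.9 minutes

Audio total: 232 + 456 = 688 kbps = 0.688 Mbps.
Total bitrate: 63.03 + 0.688 = 63.718 Mbps.
Capacity: 16 GiB = 137,439 Mb.
Recording time: 137,439 / 63.718 = 2,157 s ≈ 35.9 minutes.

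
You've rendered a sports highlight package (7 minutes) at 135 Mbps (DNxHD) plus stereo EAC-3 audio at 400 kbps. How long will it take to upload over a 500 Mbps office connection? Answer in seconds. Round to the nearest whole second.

114 seconds

7 min = 420 s
Audio: 400 kbps = 0.400 Mbps.
Total bitrate: 135.400 Mbps.
File: 135.400 Mbps × 420 s = 56868.0 Mb.
At 500 Mbps: 56868.0 / 500 = 113.7 s ≈ 114 seconds.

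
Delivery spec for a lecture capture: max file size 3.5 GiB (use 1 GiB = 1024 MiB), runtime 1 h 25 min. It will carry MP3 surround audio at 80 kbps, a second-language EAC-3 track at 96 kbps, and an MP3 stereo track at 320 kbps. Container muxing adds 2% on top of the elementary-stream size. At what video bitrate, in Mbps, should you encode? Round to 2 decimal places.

Budget: 3.5 GiB = 30064.8 Mb.
Stream payload after overhead: 30064.8 / 1.02 = 29475.3 Mb.
1 h 25 min = 85 min = 5100 s
Total bitrate budget: 29475.3 Mb / 5100 s = 5.779 Mbps.
Audio total: 80 + 96 + 320 = 496 kbps = 0.496 Mbps.
Video: 5.779 − 0.496 = 5.283 Mbps.

5.28 Mbps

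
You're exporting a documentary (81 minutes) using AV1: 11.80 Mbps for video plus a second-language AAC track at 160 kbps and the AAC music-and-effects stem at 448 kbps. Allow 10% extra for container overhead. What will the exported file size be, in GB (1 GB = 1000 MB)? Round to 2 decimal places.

81 min = 4860 s
Audio total: 160 + 448 = 608 kbps = 0.608 Mbps.
Total bitrate: 11.80 + 0.608 = 12.408 Mbps.
Stream data: 12.408 Mbps × 4860 s = 60302.9 Mb.
With 10% container overhead: ×1.10.
66,333 Mb ÷ 8 = 8,292 MB → 8.292 GB.

8.29 GB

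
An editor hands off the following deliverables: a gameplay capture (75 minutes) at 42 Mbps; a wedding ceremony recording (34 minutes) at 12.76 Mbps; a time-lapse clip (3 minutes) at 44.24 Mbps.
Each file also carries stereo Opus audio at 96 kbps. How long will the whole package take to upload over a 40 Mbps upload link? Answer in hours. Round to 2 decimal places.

1.55 hours

Audio: 96 kbps = 0.096 Mbps.
gameplay capture: 42.096 Mbps × 4500 s = 189432.0 Mb
wedding ceremony recording: 12.856 Mbps × 2040 s = 26226.2 Mb
time-lapse clip: 44.336 Mbps × 180 s = 7980.5 Mb
Total: 223638.7 Mb = 27954.8 MB.
At 40 Mbps: 223638.7 / 40 = 5591 s ≈ 1.55 hours.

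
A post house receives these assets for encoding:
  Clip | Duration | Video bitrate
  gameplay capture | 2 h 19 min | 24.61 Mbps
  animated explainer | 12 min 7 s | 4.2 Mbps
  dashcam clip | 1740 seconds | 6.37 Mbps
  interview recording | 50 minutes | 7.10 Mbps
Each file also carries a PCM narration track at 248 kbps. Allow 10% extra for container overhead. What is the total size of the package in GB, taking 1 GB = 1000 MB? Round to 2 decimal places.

Audio: 248 kbps = 0.248 Mbps.
gameplay capture: 24.858 Mbps × 8340 s × 1.10 = 228047.3 Mb
animated explainer: 4.448 Mbps × 727 s × 1.10 = 3557.1 Mb
dashcam clip: 6.618 Mbps × 1740 s × 1.10 = 12666.9 Mb
interview recording: 7.348 Mbps × 3000 s × 1.10 = 24248.4 Mb
Total: 268519.6 Mb = 33565.0 MB.
= 33.56 GB.

33.56 GB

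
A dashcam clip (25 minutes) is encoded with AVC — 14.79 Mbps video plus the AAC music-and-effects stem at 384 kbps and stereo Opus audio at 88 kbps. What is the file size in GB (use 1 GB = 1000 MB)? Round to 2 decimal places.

25 min = 1500 s
Audio total: 384 + 88 = 472 kbps = 0.472 Mbps.
Total bitrate: 14.79 + 0.472 = 15.262 Mbps.
Stream data: 15.262 Mbps × 1500 s = 22893.0 Mb.
22,893 Mb ÷ 8 = 2,862 MB → 2.862 GB.

2.86 GB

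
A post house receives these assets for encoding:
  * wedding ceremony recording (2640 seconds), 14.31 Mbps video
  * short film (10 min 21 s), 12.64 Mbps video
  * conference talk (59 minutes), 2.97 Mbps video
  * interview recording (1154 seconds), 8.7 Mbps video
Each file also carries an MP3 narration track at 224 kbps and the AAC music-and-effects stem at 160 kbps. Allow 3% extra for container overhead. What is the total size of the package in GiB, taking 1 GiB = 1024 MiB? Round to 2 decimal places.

8.30 GiB

Audio total: 224 + 160 = 384 kbps = 0.384 Mbps.
wedding ceremony recording: 14.694 Mbps × 2640 s × 1.03 = 39955.9 Mb
short film: 13.024 Mbps × 621 s × 1.03 = 8330.5 Mb
conference talk: 3.354 Mbps × 3540 s × 1.03 = 12229.4 Mb
interview recording: 9.084 Mbps × 1154 s × 1.03 = 10797.4 Mb
Total: 71313.2 Mb = 8914.2 MB.
= 8.302 GiB.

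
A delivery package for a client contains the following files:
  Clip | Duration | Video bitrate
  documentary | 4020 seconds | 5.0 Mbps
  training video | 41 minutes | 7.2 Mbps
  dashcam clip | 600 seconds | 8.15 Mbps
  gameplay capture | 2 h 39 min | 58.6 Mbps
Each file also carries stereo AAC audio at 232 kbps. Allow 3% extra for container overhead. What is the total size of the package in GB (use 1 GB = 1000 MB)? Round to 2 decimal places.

77.97 GB

Audio: 232 kbps = 0.232 Mbps.
documentary: 5.232 Mbps × 4020 s × 1.03 = 21663.6 Mb
training video: 7.432 Mbps × 2460 s × 1.03 = 18831.2 Mb
dashcam clip: 8.382 Mbps × 600 s × 1.03 = 5180.1 Mb
gameplay capture: 58.832 Mbps × 9540 s × 1.03 = 578095.0 Mb
Total: 623769.9 Mb = 77971.2 MB.
= 77.97 GB.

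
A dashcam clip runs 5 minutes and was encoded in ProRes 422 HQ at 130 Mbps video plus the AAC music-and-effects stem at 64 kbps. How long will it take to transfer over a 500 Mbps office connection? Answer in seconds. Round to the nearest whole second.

5 min = 300 s
Audio: 64 kbps = 0.064 Mbps.
Total bitrate: 130.064 Mbps.
File: 130.064 Mbps × 300 s = 39019.2 Mb.
At 500 Mbps: 39019.2 / 500 = 78.0 s ≈ 78 seconds.

78 seconds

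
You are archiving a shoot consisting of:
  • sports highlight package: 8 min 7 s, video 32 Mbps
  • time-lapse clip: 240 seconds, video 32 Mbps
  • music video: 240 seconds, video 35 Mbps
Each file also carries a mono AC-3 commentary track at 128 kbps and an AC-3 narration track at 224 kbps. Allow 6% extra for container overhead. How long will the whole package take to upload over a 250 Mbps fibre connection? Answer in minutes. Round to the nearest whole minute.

2 minutes

Audio total: 128 + 224 = 352 kbps = 0.352 Mbps.
sports highlight package: 32.352 Mbps × 487 s × 1.06 = 16700.7 Mb
time-lapse clip: 32.352 Mbps × 240 s × 1.06 = 8230.3 Mb
music video: 35.352 Mbps × 240 s × 1.06 = 8993.5 Mb
Total: 33924.6 Mb = 4240.6 MB.
At 250 Mbps: 33924.6 / 250 = 136 s ≈ 2.26 minutes.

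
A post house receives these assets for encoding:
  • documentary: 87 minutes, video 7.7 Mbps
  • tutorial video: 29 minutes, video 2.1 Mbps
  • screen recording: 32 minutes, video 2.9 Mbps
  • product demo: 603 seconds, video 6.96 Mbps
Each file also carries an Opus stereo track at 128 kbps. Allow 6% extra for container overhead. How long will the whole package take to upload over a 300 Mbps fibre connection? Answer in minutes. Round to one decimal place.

Audio: 128 kbps = 0.128 Mbps.
documentary: 7.828 Mbps × 5220 s × 1.06 = 43313.9 Mb
tutorial video: 2.228 Mbps × 1740 s × 1.06 = 4109.3 Mb
screen recording: 3.028 Mbps × 1920 s × 1.06 = 6162.6 Mb
product demo: 7.088 Mbps × 603 s × 1.06 = 4530.5 Mb
Total: 58116.3 Mb = 7264.5 MB.
At 300 Mbps: 58116.3 / 300 = 194 s ≈ 3.23 minutes.

3.2 minutes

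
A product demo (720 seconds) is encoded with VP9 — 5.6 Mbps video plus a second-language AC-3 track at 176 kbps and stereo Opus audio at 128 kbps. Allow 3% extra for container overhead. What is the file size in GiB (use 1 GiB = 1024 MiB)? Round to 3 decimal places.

0.510 GiB

Audio total: 176 + 128 = 304 kbps = 0.304 Mbps.
Total bitrate: 5.6 + 0.304 = 5.904 Mbps.
Stream data: 5.904 Mbps × 720 s = 4250.9 Mb.
With 3% container overhead: ×1.03.
4,378 Mb = 547,300,800 bytes ÷ 1,073,741,824 = 0.5097 GiB.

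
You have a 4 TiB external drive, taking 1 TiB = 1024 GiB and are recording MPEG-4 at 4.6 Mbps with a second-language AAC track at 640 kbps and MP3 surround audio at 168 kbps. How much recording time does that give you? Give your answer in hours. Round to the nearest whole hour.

1807 hours

Audio total: 640 + 168 = 808 kbps = 0.808 Mbps.
Total bitrate: 4.6 + 0.808 = 5.408 Mbps.
Capacity: 4 TiB = 35,184,372 Mb.
Recording time: 35,184,372 / 5.408 = 6,505,986 s ≈ 1,807 hours.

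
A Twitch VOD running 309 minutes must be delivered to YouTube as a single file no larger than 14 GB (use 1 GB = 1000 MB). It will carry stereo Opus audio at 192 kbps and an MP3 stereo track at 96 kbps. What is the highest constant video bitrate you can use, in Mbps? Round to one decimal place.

Budget: 14 GB = 112000.0 Mb.
309 min = 18540 s
Total bitrate budget: 112000.0 Mb / 18540 s = 6.041 Mbps.
Audio total: 192 + 96 = 288 kbps = 0.288 Mbps.
Video: 6.041 − 0.288 = 5.753 Mbps.

5.8 Mbps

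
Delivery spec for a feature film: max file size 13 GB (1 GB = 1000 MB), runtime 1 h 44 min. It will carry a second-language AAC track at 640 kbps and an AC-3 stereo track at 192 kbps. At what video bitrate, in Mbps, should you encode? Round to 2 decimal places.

Budget: 13 GB = 104000.0 Mb.
1 h 44 min = 104 min = 6240 s
Total bitrate budget: 104000.0 Mb / 6240 s = 16.667 Mbps.
Audio total: 640 + 192 = 832 kbps = 0.832 Mbps.
Video: 16.667 − 0.832 = 15.835 Mbps.

15.83 Mbps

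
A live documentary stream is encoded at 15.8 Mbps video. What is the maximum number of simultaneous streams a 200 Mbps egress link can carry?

12

200 Mbps = 200.0 Mbps; 200.0 / 15.800 = 12.66 → 12 viewers.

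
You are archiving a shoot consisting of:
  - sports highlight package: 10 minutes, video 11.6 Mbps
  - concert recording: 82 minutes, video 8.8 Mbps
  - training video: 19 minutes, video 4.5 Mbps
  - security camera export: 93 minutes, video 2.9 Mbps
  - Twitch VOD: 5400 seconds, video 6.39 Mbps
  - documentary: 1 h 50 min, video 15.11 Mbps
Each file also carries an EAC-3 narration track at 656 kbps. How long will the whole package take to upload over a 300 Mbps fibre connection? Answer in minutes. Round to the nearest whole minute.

12 minutes

Audio: 656 kbps = 0.656 Mbps.
sports highlight package: 12.256 Mbps × 600 s = 7353.6 Mb
concert recording: 9.456 Mbps × 4920 s = 46523.5 Mb
training video: 5.156 Mbps × 1140 s = 5877.8 Mb
security camera export: 3.556 Mbps × 5580 s = 19842.5 Mb
Twitch VOD: 7.046 Mbps × 5400 s = 38048.4 Mb
documentary: 15.766 Mbps × 6600 s = 104055.6 Mb
Total: 221701.4 Mb = 27712.7 MB.
At 300 Mbps: 221701.4 / 300 = 739 s ≈ 12.3 minutes.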